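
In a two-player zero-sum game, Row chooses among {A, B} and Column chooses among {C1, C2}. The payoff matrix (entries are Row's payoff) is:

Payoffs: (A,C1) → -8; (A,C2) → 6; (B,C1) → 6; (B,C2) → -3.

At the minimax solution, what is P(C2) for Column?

Row minima: A → -8, B → -3; maximin = -3.
Column maxima: C1 → 6, C2 → 6; minimax = 6.
-3 ≠ 6, so there is no saddle point; optimal play is mixed.
Let Row play A with probability p. Expected payoff against C1: (-8)p + 6(1−p) = −14p + 6; against C2: 6p + (-3)(1−p) = 9p − 3.
Setting these equal: −14p + 6 = 9p − 3 ⇒ −23p = -9 ⇒ p = 9/23, and the value is (-14)·(9/23) + 6 = 12/23.
For Column: with q = P(C1), equating A's and B's payoffs gives −14q + 6 = 9q − 3 ⇒ q = 9/23.

14/23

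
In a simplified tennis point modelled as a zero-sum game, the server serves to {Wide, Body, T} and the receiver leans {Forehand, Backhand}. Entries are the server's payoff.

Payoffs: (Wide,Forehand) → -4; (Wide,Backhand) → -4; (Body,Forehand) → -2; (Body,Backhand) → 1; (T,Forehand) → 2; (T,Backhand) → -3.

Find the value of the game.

-1/2

Row minima: Wide → -4, Body → -2, T → -3; maximin = -2.
Column maxima: Forehand → 2, Backhand → 1; minimax = 1.
-2 ≠ 1, so there is no saddle point; optimal play is mixed.
Wide is strictly dominated by Body, so the server never plays it.
On the remaining 2×2 (Body, T vs Forehand, Backhand):
Let the server play Body with probability p. Expected payoff against Forehand: (-2)p + 2(1−p) = −4p + 2; against Backhand: 1p + (-3)(1−p) = 4p − 3.
Setting these equal: −4p + 2 = 4p − 3 ⇒ −8p = -5 ⇒ p = 5/8, and the value is (-4)·(5/8) + 2 = -1/2.
For the receiver: with q = P(Forehand), equating Body's and T's payoffs gives −3q + 1 = 5q − 3 ⇒ q = 1/2.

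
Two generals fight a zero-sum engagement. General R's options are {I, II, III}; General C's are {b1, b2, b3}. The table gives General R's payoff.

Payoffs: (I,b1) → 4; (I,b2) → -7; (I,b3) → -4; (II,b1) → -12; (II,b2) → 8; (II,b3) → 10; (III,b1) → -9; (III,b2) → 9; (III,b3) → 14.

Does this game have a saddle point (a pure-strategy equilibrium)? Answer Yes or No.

No

Row minima: I → -7, II → -12, III → -9; maximin = -7.
Column maxima: b1 → 4, b2 → 9, b3 → 14; minimax = 4.
-7 ≠ 4, so no pure-strategy equilibrium exists.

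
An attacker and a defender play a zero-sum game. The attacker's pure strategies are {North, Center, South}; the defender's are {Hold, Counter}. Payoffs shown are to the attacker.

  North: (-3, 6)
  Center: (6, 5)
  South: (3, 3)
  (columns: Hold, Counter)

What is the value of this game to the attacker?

51/10

Row minima: North → -3, Center → 5, South → 3; maximin = 5.
Column maxima: Hold → 6, Counter → 6; minimax = 6.
5 ≠ 6, so there is no saddle point; optimal play is mixed.
South is strictly dominated by Center, so the attacker never plays it.
On the remaining 2×2 (North, Center vs Hold, Counter):
Let the attacker play North with probability p. Expected payoff against Hold: (-3)p + 6(1−p) = −9p + 6; against Counter: 6p + 5(1−p) = p + 5.
Setting these equal: −9p + 6 = p + 5 ⇒ −10p = -1 ⇒ p = 1/10, and the value is (-9)·(1/10) + 6 = 51/10.
For the defender: with q = P(Hold), equating North's and Center's payoffs gives −9q + 6 = q + 5 ⇒ q = 1/10.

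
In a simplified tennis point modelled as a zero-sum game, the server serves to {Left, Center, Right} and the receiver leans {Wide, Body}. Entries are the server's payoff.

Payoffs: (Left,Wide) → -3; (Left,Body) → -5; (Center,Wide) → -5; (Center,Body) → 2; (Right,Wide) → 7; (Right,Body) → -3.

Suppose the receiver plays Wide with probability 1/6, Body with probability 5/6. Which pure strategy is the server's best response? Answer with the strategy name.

Expected payoff of Left: (1/6)·(-3) + (5/6)·(-5) = -14/3.
Expected payoff of Center: (1/6)·(-5) + (5/6)·2 = 5/6.
Expected payoff of Right: (1/6)·7 + (5/6)·(-3) = -4/3.
The largest is 5/6, so the server's best response is Center.

Center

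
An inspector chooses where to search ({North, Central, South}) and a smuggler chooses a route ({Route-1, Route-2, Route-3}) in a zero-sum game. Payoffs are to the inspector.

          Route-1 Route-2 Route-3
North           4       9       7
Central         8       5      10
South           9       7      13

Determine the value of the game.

53/7

Row minima: North → 4, Central → 5, South → 7; maximin = 7.
Column maxima: Route-1 → 9, Route-2 → 9, Route-3 → 13; minimax = 9.
7 ≠ 9, so there is no saddle point; optimal play is mixed.
Central is strictly dominated by South, so the inspector never plays it.
Route-3 is strictly dominated by Route-1 (it gives the inspector strictly more in every row), so the smuggler never plays it.
On the remaining 2×2 (North, South vs Route-1, Route-2):
Let the inspector play North with probability p. Expected payoff against Route-1: 4p + 9(1−p) = −5p + 9; against Route-2: 9p + 7(1−p) = 2p + 7.
Setting these equal: −5p + 9 = 2p + 7 ⇒ −7p = -2 ⇒ p = 2/7, and the value is (-5)·(2/7) + 9 = 53/7.
For the smuggler: with q = P(Route-1), equating North's and South's payoffs gives −5q + 9 = 2q + 7 ⇒ q = 2/7.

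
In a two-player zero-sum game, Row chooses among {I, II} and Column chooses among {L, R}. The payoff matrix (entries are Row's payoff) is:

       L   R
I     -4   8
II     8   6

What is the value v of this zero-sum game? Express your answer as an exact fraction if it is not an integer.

Row minima: I → -4, II → 6; maximin = 6.
Column maxima: L → 8, R → 8; minimax = 8.
6 ≠ 8, so there is no saddle point; optimal play is mixed.
Let Row play I with probability p. Expected payoff against L: (-4)p + 8(1−p) = −12p + 8; against R: 8p + 6(1−p) = 2p + 6.
Setting these equal: −12p + 8 = 2p + 6 ⇒ −14p = -2 ⇒ p = 1/7, and the value is (-12)·(1/7) + 8 = 44/7.
For Column: with q = P(L), equating I's and II's payoffs gives −12q + 8 = 2q + 6 ⇒ q = 1/7.

44/7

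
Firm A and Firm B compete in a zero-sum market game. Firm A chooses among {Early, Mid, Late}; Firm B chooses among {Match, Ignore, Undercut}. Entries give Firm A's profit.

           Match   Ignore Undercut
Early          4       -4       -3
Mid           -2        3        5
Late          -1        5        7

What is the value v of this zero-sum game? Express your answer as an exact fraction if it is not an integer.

8/7

Row minima: Early → -4, Mid → -2, Late → -1; maximin = -1.
Column maxima: Match → 4, Ignore → 5, Undercut → 7; minimax = 4.
-1 ≠ 4, so there is no saddle point; optimal play is mixed.
Mid is strictly dominated by Late, so Firm A never plays it.
Undercut is strictly dominated by Ignore (it gives Firm A strictly more in every row), so Firm B never plays it.
On the remaining 2×2 (Early, Late vs Match, Ignore):
Let Firm A play Early with probability p. Expected payoff against Match: 4p + (-1)(1−p) = 5p − 1; against Ignore: (-4)p + 5(1−p) = −9p + 5.
Setting these equal: 5p − 1 = −9p + 5 ⇒ 14p = 6 ⇒ p = 3/7, and the value is (5)·(3/7) − 1 = 8/7.
For Firm B: with q = P(Match), equating Early's and Late's payoffs gives 8q − 4 = −6q + 5 ⇒ q = 9/14.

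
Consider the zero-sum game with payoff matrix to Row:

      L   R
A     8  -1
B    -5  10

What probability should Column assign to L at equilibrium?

Row minima: A → -1, B → -5; maximin = -1.
Column maxima: L → 8, R → 10; minimax = 8.
-1 ≠ 8, so there is no saddle point; optimal play is mixed.
Let Row play A with probability p. Expected payoff against L: 8p + (-5)(1−p) = 13p − 5; against R: (-1)p + 10(1−p) = −11p + 10.
Setting these equal: 13p − 5 = −11p + 10 ⇒ 24p = 15 ⇒ p = 5/8, and the value is (13)·(5/8) − 5 = 25/8.
For Column: with q = P(L), equating A's and B's payoffs gives 9q − 1 = −15q + 10 ⇒ q = 11/24.

11/24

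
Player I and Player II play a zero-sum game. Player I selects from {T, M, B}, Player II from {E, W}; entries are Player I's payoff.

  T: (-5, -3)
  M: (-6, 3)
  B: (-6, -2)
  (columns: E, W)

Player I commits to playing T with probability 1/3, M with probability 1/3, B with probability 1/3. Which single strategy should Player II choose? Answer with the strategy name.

E

If Player II plays E, Player I's expected payoff is (1/3)·(-5) + (1/3)·(-6) + (1/3)·(-6) = -17/3.
If Player II plays W, Player I's expected payoff is (1/3)·(-3) + (1/3)·3 + (1/3)·(-2) = -2/3.
Player II minimizes Player I's payoff; the smallest is -17/3, so the best response is E.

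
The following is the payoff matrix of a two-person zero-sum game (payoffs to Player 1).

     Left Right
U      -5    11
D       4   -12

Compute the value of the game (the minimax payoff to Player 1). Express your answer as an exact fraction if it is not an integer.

-1/2

Row minima: U → -5, D → -12; maximin = -5.
Column maxima: Left → 4, Right → 11; minimax = 4.
-5 ≠ 4, so there is no saddle point; optimal play is mixed.
Let Player 1 play U with probability p. Expected payoff against Left: (-5)p + 4(1−p) = −9p + 4; against Right: 11p + (-12)(1−p) = 23p − 12.
Setting these equal: −9p + 4 = 23p − 12 ⇒ −32p = -16 ⇒ p = 1/2, and the value is (-9)·(1/2) + 4 = -1/2.
For Player 2: with q = P(Left), equating U's and D's payoffs gives −16q + 11 = 16q − 12 ⇒ q = 23/32.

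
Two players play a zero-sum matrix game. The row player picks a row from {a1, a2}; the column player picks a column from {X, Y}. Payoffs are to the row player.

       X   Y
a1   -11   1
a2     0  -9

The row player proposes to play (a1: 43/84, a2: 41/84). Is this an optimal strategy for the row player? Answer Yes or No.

Against X this mix gives (43/84)·(-11) + (41/84)·0 = -473/84.
Against Y this mix gives (43/84)·1 + (41/84)·(-9) = -163/42.
The column player will play X, holding the row player to -473/84. Shifting weight toward the row that does better against X would raise this floor (the equalizing mix achieves -33/7 against both X and Y), so the proposed strategy is not optimal.

No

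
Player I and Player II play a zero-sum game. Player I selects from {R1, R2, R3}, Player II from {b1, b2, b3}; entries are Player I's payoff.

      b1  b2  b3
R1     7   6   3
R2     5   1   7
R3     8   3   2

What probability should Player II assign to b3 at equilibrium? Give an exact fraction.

5/9

Row minima: R1 → 3, R2 → 1, R3 → 2; maximin = 3.
Column maxima: b1 → 8, b2 → 6, b3 → 7; minimax = 6.
3 ≠ 6, so there is no saddle point; optimal play is mixed.
b1 is strictly dominated by b2 (it gives Player I strictly more in every row), so Player II never plays it.
With b1 eliminated, R3 is strictly dominated by R1 (R1 gives Player I strictly more in every remaining column), so Player I never plays it.
On the remaining 2×2 (R1, R2 vs b2, b3):
Let Player I play R1 with probability p. Expected payoff against b2: 6p + 1(1−p) = 5p + 1; against b3: 3p + 7(1−p) = −4p + 7.
Setting these equal: 5p + 1 = −4p + 7 ⇒ 9p = 6 ⇒ p = 2/3, and the value is (5)·(2/3) + 1 = 13/3.
For Player II: with q = P(b2), equating R1's and R2's payoffs gives 3q + 3 = −6q + 7 ⇒ q = 4/9.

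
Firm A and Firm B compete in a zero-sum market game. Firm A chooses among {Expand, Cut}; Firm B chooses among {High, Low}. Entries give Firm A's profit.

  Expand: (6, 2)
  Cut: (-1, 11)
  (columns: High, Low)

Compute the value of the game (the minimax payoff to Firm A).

Row minima: Expand → 2, Cut → -1; maximin = 2.
Column maxima: High → 6, Low → 11; minimax = 6.
2 ≠ 6, so there is no saddle point; optimal play is mixed.
Let Firm A play Expand with probability p. Expected payoff against High: 6p + (-1)(1−p) = 7p − 1; against Low: 2p + 11(1−p) = −9p + 11.
Setting these equal: 7p − 1 = −9p + 11 ⇒ 16p = 12 ⇒ p = 3/4, and the value is (7)·(3/4) − 1 = 17/4.
For Firm B: with q = P(High), equating Expand's and Cut's payoffs gives 4q + 2 = −12q + 11 ⇒ q = 9/16.

17/4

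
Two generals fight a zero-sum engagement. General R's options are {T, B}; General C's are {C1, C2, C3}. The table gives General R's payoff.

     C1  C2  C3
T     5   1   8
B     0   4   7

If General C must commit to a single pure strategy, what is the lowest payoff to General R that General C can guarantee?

4

Column maxima: C1 → 5, C2 → 4, C3 → 8.
The smallest of these is 4.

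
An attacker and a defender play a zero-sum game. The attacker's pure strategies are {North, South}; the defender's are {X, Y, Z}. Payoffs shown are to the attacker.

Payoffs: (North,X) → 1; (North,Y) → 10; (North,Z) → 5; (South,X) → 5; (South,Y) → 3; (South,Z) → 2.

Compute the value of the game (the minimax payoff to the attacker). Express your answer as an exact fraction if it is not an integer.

23/7

Row minima: North → 1, South → 2; maximin = 2.
Column maxima: X → 5, Y → 10, Z → 5; minimax = 5.
2 ≠ 5, so there is no saddle point; optimal play is mixed.
Y is strictly dominated by Z (it gives the attacker strictly more in every row), so the defender never plays it.
On the remaining 2×2 (North, South vs X, Z):
Let the attacker play North with probability p. Expected payoff against X: 1p + 5(1−p) = −4p + 5; against Z: 5p + 2(1−p) = 3p + 2.
Setting these equal: −4p + 5 = 3p + 2 ⇒ −7p = -3 ⇒ p = 3/7, and the value is (-4)·(3/7) + 5 = 23/7.
For the defender: with q = P(X), equating North's and South's payoffs gives −4q + 5 = 3q + 2 ⇒ q = 3/7.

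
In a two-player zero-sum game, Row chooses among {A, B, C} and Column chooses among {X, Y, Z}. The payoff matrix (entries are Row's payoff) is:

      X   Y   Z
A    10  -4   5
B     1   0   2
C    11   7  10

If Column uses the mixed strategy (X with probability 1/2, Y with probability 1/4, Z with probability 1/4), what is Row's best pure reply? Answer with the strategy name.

Expected payoff of A: (1/2)·10 + (1/4)·(-4) + (1/4)·5 = 21/4.
Expected payoff of B: (1/2)·1 + (1/4)·0 + (1/4)·2 = 1.
Expected payoff of C: (1/2)·11 + (1/4)·7 + (1/4)·10 = 39/4.
The largest is 39/4, so Row's best response is C.

C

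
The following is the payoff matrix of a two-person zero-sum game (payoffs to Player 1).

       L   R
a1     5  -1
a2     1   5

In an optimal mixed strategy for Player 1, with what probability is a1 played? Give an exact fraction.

2/5

Row minima: a1 → -1, a2 → 1; maximin = 1.
Column maxima: L → 5, R → 5; minimax = 5.
1 ≠ 5, so there is no saddle point; optimal play is mixed.
Let Player 1 play a1 with probability p. Expected payoff against L: 5p + 1(1−p) = 4p + 1; against R: (-1)p + 5(1−p) = −6p + 5.
Setting these equal: 4p + 1 = −6p + 5 ⇒ 10p = 4 ⇒ p = 2/5, and the value is (4)·(2/5) + 1 = 13/5.
For Player 2: with q = P(L), equating a1's and a2's payoffs gives 6q − 1 = −4q + 5 ⇒ q = 3/5.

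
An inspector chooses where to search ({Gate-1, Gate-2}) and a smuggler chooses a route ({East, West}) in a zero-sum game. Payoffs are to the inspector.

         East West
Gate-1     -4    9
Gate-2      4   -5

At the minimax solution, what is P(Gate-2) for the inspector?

Row minima: Gate-1 → -4, Gate-2 → -5; maximin = -4.
Column maxima: East → 4, West → 9; minimax = 4.
-4 ≠ 4, so there is no saddle point; optimal play is mixed.
Let the inspector play Gate-1 with probability p. Expected payoff against East: (-4)p + 4(1−p) = −8p + 4; against West: 9p + (-5)(1−p) = 14p − 5.
Setting these equal: −8p + 4 = 14p − 5 ⇒ −22p = -9 ⇒ p = 9/22, and the value is (-8)·(9/22) + 4 = 8/11.
For the smuggler: with q = P(East), equating Gate-1's and Gate-2's payoffs gives −13q + 9 = 9q − 5 ⇒ q = 7/11.

13/22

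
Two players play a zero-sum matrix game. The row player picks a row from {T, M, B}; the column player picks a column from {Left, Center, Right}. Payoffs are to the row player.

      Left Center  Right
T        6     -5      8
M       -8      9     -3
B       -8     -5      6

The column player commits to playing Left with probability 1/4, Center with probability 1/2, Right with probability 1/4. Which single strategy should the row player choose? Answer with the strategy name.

M

Expected payoff of T: (1/4)·6 + (1/2)·(-5) + (1/4)·8 = 1.
Expected payoff of M: (1/4)·(-8) + (1/2)·9 + (1/4)·(-3) = 7/4.
Expected payoff of B: (1/4)·(-8) + (1/2)·(-5) + (1/4)·6 = -3.
The largest is 7/4, so the row player's best response is M.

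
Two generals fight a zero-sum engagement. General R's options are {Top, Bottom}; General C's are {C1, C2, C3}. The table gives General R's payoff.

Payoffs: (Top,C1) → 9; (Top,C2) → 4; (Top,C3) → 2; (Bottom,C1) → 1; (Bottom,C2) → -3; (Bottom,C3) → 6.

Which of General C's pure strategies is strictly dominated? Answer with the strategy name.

C2 holds General R's payoff strictly below C1 in every row: 4 < 9, -3 < 1.
So C1 is strictly dominated for General C.

C1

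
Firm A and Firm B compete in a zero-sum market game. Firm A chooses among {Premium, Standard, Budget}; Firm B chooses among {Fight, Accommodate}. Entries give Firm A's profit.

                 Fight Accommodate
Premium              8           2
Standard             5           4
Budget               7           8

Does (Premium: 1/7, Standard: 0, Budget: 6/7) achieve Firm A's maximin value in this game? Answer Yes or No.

Against Fight this mix gives (1/7)·8 + (6/7)·7 = 50/7.
Against Accommodate this mix gives (1/7)·2 + (6/7)·8 = 50/7.
All of Firm B's active replies (Fight, Accommodate) yield 50/7, and no column does worse for Firm A. The mix makes Firm B indifferent and guarantees 50/7, so it is optimal.

Yes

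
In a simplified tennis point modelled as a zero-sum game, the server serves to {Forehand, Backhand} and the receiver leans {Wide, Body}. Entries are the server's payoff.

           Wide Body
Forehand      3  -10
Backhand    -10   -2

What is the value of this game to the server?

-106/21

Row minima: Forehand → -10, Backhand → -10; maximin = -10.
Column maxima: Wide → 3, Body → -2; minimax = -2.
-10 ≠ -2, so there is no saddle point; optimal play is mixed.
Let the server play Forehand with probability p. Expected payoff against Wide: 3p + (-10)(1−p) = 13p − 10; against Body: (-10)p + (-2)(1−p) = −8p − 2.
Setting these equal: 13p − 10 = −8p − 2 ⇒ 21p = 8 ⇒ p = 8/21, and the value is (13)·(8/21) − 10 = -106/21.
For the receiver: with q = P(Wide), equating Forehand's and Backhand's payoffs gives 13q − 10 = −8q − 2 ⇒ q = 8/21.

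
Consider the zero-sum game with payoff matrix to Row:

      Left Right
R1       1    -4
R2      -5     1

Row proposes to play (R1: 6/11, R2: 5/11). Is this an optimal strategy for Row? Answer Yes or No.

Yes

Against Left this mix gives (6/11)·1 + (5/11)·(-5) = -19/11.
Against Right this mix gives (6/11)·(-4) + (5/11)·1 = -19/11.
All of Column's active replies (Left, Right) yield -19/11, and no column does worse for Row. The mix makes Column indifferent and guarantees -19/11, so it is optimal.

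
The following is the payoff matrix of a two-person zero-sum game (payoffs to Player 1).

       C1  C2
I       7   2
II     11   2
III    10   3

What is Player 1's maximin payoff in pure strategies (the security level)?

Row minima: I → 2, II → 2, III → 3.
The best of these is 3.

3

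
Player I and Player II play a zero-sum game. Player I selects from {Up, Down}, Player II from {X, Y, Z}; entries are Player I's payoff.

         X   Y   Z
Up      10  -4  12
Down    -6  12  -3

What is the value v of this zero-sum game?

3

Row minima: Up → -4, Down → -6; maximin = -4.
Column maxima: X → 10, Y → 12, Z → 12; minimax = 10.
-4 ≠ 10, so there is no saddle point; optimal play is mixed.
Z is strictly dominated by X (it gives Player I strictly more in every row), so Player II never plays it.
On the remaining 2×2 (Up, Down vs X, Y):
Let Player I play Up with probability p. Expected payoff against X: 10p + (-6)(1−p) = 16p − 6; against Y: (-4)p + 12(1−p) = −16p + 12.
Setting these equal: 16p − 6 = −16p + 12 ⇒ 32p = 18 ⇒ p = 9/16, and the value is (16)·(9/16) − 6 = 3.
For Player II: with q = P(X), equating Up's and Down's payoffs gives 14q − 4 = −18q + 12 ⇒ q = 1/2.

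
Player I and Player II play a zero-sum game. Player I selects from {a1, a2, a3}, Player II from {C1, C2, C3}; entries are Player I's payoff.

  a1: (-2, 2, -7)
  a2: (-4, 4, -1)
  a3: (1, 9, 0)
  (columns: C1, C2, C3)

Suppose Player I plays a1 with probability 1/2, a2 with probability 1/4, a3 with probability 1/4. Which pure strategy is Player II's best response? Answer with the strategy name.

If Player II plays C1, Player I's expected payoff is (1/2)·(-2) + (1/4)·(-4) + (1/4)·1 = -7/4.
If Player II plays C2, Player I's expected payoff is (1/2)·2 + (1/4)·4 + (1/4)·9 = 17/4.
If Player II plays C3, Player I's expected payoff is (1/2)·(-7) + (1/4)·(-1) + (1/4)·0 = -15/4.
Player II minimizes Player I's payoff; the smallest is -15/4, so the best response is C3.

C3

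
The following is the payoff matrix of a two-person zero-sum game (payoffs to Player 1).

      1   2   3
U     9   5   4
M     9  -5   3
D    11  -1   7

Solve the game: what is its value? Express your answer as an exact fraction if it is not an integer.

13/3

Row minima: U → 4, M → -5, D → -1; maximin = 4.
Column maxima: 1 → 11, 2 → 5, 3 → 7; minimax = 5.
4 ≠ 5, so there is no saddle point; optimal play is mixed.
M is strictly dominated by D, so Player 1 never plays it.
1 is strictly dominated by 2 (it gives Player 1 strictly more in every row), so Player 2 never plays it.
On the remaining 2×2 (U, D vs 2, 3):
Let Player 1 play U with probability p. Expected payoff against 2: 5p + (-1)(1−p) = 6p − 1; against 3: 4p + 7(1−p) = −3p + 7.
Setting these equal: 6p − 1 = −3p + 7 ⇒ 9p = 8 ⇒ p = 8/9, and the value is (6)·(8/9) − 1 = 13/3.
For Player 2: with q = P(2), equating U's and D's payoffs gives q + 4 = −8q + 7 ⇒ q = 1/3.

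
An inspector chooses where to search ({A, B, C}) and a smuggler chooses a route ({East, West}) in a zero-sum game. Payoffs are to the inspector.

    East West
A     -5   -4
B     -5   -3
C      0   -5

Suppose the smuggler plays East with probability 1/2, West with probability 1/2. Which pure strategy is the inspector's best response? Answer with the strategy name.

C

Expected payoff of A: (1/2)·(-5) + (1/2)·(-4) = -9/2.
Expected payoff of B: (1/2)·(-5) + (1/2)·(-3) = -4.
Expected payoff of C: (1/2)·0 + (1/2)·(-5) = -5/2.
The largest is -5/2, so the inspector's best response is C.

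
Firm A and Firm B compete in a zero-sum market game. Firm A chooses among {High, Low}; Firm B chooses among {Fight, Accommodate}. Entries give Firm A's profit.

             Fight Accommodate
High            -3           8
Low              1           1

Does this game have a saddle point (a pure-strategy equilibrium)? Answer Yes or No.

Row minima: High → -3, Low → 1; maximin = 1.
Column maxima: Fight → 1, Accommodate → 8; minimax = 1.
maximin = minimax = 1, so a saddle point exists.

Yes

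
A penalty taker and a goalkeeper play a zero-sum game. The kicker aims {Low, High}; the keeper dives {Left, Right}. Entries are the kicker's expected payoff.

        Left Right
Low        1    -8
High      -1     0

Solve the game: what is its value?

Row minima: Low → -8, High → -1; maximin = -1.
Column maxima: Left → 1, Right → 0; minimax = 0.
-1 ≠ 0, so there is no saddle point; optimal play is mixed.
Let the kicker play Low with probability p. Expected payoff against Left: 1p + (-1)(1−p) = 2p − 1; against Right: (-8)p + 0(1−p) = −8p.
Setting these equal: 2p − 1 = −8p ⇒ 10p = 1 ⇒ p = 1/10, and the value is (2)·(1/10) − 1 = -4/5.
For the keeper: with q = P(Left), equating Low's and High's payoffs gives 9q − 8 = −q ⇒ q = 4/5.

-4/5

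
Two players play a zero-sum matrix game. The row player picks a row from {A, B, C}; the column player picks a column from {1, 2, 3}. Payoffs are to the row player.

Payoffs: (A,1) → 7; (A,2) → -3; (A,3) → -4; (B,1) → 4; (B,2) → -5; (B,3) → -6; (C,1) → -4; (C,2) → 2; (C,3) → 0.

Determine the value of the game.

-16/15

Row minima: A → -4, B → -6, C → -4; maximin = -4.
Column maxima: 1 → 7, 2 → 2, 3 → 0; minimax = 0.
-4 ≠ 0, so there is no saddle point; optimal play is mixed.
B is strictly dominated by A, so the row player never plays it.
2 is strictly dominated by 3 (it gives the row player strictly more in every row), so the column player never plays it.
On the remaining 2×2 (A, C vs 1, 3):
Let the row player play A with probability p. Expected payoff against 1: 7p + (-4)(1−p) = 11p − 4; against 3: (-4)p + 0(1−p) = −4p.
Setting these equal: 11p − 4 = −4p ⇒ 15p = 4 ⇒ p = 4/15, and the value is (11)·(4/15) − 4 = -16/15.
For the column player: with q = P(1), equating A's and C's payoffs gives 11q − 4 = −4q ⇒ q = 4/15.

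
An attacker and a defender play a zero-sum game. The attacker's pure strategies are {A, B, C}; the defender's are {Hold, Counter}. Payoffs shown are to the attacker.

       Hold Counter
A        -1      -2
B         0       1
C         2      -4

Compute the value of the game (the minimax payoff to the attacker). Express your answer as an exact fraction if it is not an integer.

Row minima: A → -2, B → 0, C → -4; maximin = 0.
Column maxima: Hold → 2, Counter → 1; minimax = 1.
0 ≠ 1, so there is no saddle point; optimal play is mixed.
A is strictly dominated by B, so the attacker never plays it.
On the remaining 2×2 (B, C vs Hold, Counter):
Let the attacker play B with probability p. Expected payoff against Hold: 0p + 2(1−p) = −2p + 2; against Counter: 1p + (-4)(1−p) = 5p − 4.
Setting these equal: −2p + 2 = 5p − 4 ⇒ −7p = -6 ⇒ p = 6/7, and the value is (-2)·(6/7) + 2 = 2/7.
For the defender: with q = P(Hold), equating B's and C's payoffs gives −q + 1 = 6q − 4 ⇒ q = 5/7.

2/7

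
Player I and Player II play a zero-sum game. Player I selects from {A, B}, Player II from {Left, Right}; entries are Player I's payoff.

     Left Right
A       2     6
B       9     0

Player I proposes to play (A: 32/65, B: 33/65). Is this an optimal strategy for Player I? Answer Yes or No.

No

Against Left this mix gives (32/65)·2 + (33/65)·9 = 361/65.
Against Right this mix gives (32/65)·6 + (33/65)·0 = 192/65.
Player II will play Right, holding Player I to 192/65. Shifting weight toward the row that does better against Right would raise this floor (the equalizing mix achieves 54/13 against both Right and Left), so the proposed strategy is not optimal.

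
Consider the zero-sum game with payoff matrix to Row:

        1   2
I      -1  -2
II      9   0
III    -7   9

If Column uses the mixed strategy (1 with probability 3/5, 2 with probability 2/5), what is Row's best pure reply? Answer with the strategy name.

Expected payoff of I: (3/5)·(-1) + (2/5)·(-2) = -7/5.
Expected payoff of II: (3/5)·9 + (2/5)·0 = 27/5.
Expected payoff of III: (3/5)·(-7) + (2/5)·9 = -3/5.
The largest is 27/5, so Row's best response is II.

II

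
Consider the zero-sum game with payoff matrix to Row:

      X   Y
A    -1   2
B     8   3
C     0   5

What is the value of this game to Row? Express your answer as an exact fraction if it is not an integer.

4

Row minima: A → -1, B → 3, C → 0; maximin = 3.
Column maxima: X → 8, Y → 5; minimax = 5.
3 ≠ 5, so there is no saddle point; optimal play is mixed.
A is strictly dominated by B, so Row never plays it.
On the remaining 2×2 (B, C vs X, Y):
Let Row play B with probability p. Expected payoff against X: 8p + 0(1−p) = 8p; against Y: 3p + 5(1−p) = −2p + 5.
Setting these equal: 8p = −2p + 5 ⇒ 10p = 5 ⇒ p = 1/2, and the value is (8)·(1/2) = 4.
For Column: with q = P(X), equating B's and C's payoffs gives 5q + 3 = −5q + 5 ⇒ q = 1/5.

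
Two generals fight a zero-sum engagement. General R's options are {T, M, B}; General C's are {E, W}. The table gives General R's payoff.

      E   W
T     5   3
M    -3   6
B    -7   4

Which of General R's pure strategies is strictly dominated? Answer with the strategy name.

M gives a strictly higher payoff than B against every column: -3 > -7, 6 > 4.
So B is strictly dominated and General R never plays it.

B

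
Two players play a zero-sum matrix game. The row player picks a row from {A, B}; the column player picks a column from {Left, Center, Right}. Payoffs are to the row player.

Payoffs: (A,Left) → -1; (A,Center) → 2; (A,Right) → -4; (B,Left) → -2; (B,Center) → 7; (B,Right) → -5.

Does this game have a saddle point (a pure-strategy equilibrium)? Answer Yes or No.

Yes

Row minima: A → -4, B → -5; maximin = -4.
Column maxima: Left → -1, Center → 7, Right → -4; minimax = -4.
maximin = minimax = -4, so a saddle point exists.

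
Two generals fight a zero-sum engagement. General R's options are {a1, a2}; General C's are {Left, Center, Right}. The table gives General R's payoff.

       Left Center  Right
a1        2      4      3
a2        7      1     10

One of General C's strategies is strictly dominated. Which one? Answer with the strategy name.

Left holds General R's payoff strictly below Right in every row: 2 < 3, 7 < 10.
So Right is strictly dominated for General C.

Right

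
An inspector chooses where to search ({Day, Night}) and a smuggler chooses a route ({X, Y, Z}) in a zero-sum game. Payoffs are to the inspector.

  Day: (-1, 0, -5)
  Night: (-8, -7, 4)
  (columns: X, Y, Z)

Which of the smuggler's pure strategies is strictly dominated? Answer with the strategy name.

Y

X holds the inspector's payoff strictly below Y in every row: -1 < 0, -8 < -7.
So Y is strictly dominated for the smuggler.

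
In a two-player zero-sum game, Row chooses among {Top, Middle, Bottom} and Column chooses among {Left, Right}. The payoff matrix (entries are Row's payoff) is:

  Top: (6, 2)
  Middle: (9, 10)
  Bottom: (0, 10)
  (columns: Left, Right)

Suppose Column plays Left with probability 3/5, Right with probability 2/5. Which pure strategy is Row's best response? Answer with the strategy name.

Expected payoff of Top: (3/5)·6 + (2/5)·2 = 22/5.
Expected payoff of Middle: (3/5)·9 + (2/5)·10 = 47/5.
Expected payoff of Bottom: (3/5)·0 + (2/5)·10 = 4.
The largest is 47/5, so Row's best response is Middle.

Middle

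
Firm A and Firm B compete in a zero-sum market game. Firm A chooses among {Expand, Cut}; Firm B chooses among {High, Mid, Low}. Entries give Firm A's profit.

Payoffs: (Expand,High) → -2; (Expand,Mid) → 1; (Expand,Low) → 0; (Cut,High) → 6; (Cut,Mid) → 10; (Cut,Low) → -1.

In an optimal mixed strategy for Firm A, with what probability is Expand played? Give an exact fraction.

Row minima: Expand → -2, Cut → -1; maximin = -1.
Column maxima: High → 6, Mid → 10, Low → 0; minimax = 0.
-1 ≠ 0, so there is no saddle point; optimal play is mixed.
Mid is strictly dominated by High (it gives Firm A strictly more in every row), so Firm B never plays it.
On the remaining 2×2 (Expand, Cut vs High, Low):
Let Firm A play Expand with probability p. Expected payoff against High: (-2)p + 6(1−p) = −8p + 6; against Low: 0p + (-1)(1−p) = p − 1.
Setting these equal: −8p + 6 = p − 1 ⇒ −9p = -7 ⇒ p = 7/9, and the value is (-8)·(7/9) + 6 = -2/9.
For Firm B: with q = P(High), equating Expand's and Cut's payoffs gives −2q = 7q − 1 ⇒ q = 1/9.

7/9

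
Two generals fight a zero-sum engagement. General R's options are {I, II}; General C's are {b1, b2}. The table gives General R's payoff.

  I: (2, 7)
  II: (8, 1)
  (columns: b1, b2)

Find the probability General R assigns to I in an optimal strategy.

Row minima: I → 2, II → 1; maximin = 2.
Column maxima: b1 → 8, b2 → 7; minimax = 7.
2 ≠ 7, so there is no saddle point; optimal play is mixed.
Let General R play I with probability p. Expected payoff against b1: 2p + 8(1−p) = −6p + 8; against b2: 7p + 1(1−p) = 6p + 1.
Setting these equal: −6p + 8 = 6p + 1 ⇒ −12p = -7 ⇒ p = 7/12, and the value is (-6)·(7/12) + 8 = 9/2.
For General C: with q = P(b1), equating I's and II's payoffs gives −5q + 7 = 7q + 1 ⇒ q = 1/2.

7/12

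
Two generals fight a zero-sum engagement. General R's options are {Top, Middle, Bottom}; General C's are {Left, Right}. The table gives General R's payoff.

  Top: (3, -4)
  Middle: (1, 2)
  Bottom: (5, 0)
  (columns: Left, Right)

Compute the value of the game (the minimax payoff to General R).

Row minima: Top → -4, Middle → 1, Bottom → 0; maximin = 1.
Column maxima: Left → 5, Right → 2; minimax = 2.
1 ≠ 2, so there is no saddle point; optimal play is mixed.
Top is strictly dominated by Bottom, so General R never plays it.
On the remaining 2×2 (Middle, Bottom vs Left, Right):
Let General R play Middle with probability p. Expected payoff against Left: 1p + 5(1−p) = −4p + 5; against Right: 2p + 0(1−p) = 2p.
Setting these equal: −4p + 5 = 2p ⇒ −6p = -5 ⇒ p = 5/6, and the value is (-4)·(5/6) + 5 = 5/3.
For General C: with q = P(Left), equating Middle's and Bottom's payoffs gives −q + 2 = 5q ⇒ q = 1/3.

5/3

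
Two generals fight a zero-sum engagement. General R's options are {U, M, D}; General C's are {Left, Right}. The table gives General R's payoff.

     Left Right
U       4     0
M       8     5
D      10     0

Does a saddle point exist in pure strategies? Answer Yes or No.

Row minima: U → 0, M → 5, D → 0; maximin = 5.
Column maxima: Left → 10, Right → 5; minimax = 5.
maximin = minimax = 5, so a saddle point exists.

Yes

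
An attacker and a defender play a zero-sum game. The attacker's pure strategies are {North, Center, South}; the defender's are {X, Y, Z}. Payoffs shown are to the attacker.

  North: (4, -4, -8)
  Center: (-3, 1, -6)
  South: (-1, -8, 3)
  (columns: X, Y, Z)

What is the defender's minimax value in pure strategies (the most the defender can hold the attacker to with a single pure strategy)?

Column maxima: X → 4, Y → 1, Z → 3.
The smallest of these is 1.

1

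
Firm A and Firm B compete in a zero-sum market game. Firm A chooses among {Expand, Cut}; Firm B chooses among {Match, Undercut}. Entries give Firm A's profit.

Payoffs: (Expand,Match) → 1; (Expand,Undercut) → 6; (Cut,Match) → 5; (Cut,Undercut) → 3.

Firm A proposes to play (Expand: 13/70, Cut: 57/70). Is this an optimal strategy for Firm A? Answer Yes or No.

No

Against Match this mix gives (13/70)·1 + (57/70)·5 = 149/35.
Against Undercut this mix gives (13/70)·6 + (57/70)·3 = 249/70.
Firm B will play Undercut, holding Firm A to 249/70. Shifting weight toward the row that does better against Undercut would raise this floor (the equalizing mix achieves 27/7 against both Undercut and Match), so the proposed strategy is not optimal.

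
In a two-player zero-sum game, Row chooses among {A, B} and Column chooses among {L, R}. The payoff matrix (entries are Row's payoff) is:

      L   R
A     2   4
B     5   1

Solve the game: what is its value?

Row minima: A → 2, B → 1; maximin = 2.
Column maxima: L → 5, R → 4; minimax = 4.
2 ≠ 4, so there is no saddle point; optimal play is mixed.
Let Row play A with probability p. Expected payoff against L: 2p + 5(1−p) = −3p + 5; against R: 4p + 1(1−p) = 3p + 1.
Setting these equal: −3p + 5 = 3p + 1 ⇒ −6p = -4 ⇒ p = 2/3, and the value is (-3)·(2/3) + 5 = 3.
For Column: with q = P(L), equating A's and B's payoffs gives −2q + 4 = 4q + 1 ⇒ q = 1/2.

3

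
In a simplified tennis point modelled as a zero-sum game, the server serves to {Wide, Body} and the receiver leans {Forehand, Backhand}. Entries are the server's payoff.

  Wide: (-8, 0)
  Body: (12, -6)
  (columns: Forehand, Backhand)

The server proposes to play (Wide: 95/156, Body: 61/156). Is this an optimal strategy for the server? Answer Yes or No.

No

Against Forehand this mix gives (95/156)·(-8) + (61/156)·12 = -7/39.
Against Backhand this mix gives (95/156)·0 + (61/156)·(-6) = -61/26.
The receiver will play Backhand, holding the server to -61/26. Shifting weight toward the row that does better against Backhand would raise this floor (the equalizing mix achieves -24/13 against both Backhand and Forehand), so the proposed strategy is not optimal.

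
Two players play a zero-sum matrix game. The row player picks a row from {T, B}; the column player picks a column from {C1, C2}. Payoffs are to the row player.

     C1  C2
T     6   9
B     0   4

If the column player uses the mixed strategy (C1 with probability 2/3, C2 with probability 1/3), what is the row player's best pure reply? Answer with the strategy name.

T

Expected payoff of T: (2/3)·6 + (1/3)·9 = 7.
Expected payoff of B: (2/3)·0 + (1/3)·4 = 4/3.
The largest is 7, so the row player's best response is T.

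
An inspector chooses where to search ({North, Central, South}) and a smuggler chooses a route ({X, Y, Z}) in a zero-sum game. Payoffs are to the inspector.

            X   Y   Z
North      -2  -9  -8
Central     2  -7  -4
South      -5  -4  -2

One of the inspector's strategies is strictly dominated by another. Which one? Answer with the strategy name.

North

Central gives a strictly higher payoff than North against every column: 2 > -2, -7 > -9, -4 > -8.
So North is strictly dominated and the inspector never plays it.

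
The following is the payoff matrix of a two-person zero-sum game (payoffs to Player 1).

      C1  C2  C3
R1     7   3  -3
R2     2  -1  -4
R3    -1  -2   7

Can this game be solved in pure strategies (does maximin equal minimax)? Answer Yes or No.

Row minima: R1 → -3, R2 → -4, R3 → -2; maximin = -2.
Column maxima: C1 → 7, C2 → 3, C3 → 7; minimax = 3.
-2 ≠ 3, so no pure-strategy equilibrium exists.

No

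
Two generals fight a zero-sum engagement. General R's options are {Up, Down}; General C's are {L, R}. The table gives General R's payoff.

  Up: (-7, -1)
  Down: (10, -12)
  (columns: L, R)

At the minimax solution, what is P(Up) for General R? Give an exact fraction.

Row minima: Up → -7, Down → -12; maximin = -7.
Column maxima: L → 10, R → -1; minimax = -1.
-7 ≠ -1, so there is no saddle point; optimal play is mixed.
Let General R play Up with probability p. Expected payoff against L: (-7)p + 10(1−p) = −17p + 10; against R: (-1)p + (-12)(1−p) = 11p − 12.
Setting these equal: −17p + 10 = 11p − 12 ⇒ −28p = -22 ⇒ p = 11/14, and the value is (-17)·(11/14) + 10 = -47/14.
For General C: with q = P(L), equating Up's and Down's payoffs gives −6q − 1 = 22q − 12 ⇒ q = 11/28.

11/14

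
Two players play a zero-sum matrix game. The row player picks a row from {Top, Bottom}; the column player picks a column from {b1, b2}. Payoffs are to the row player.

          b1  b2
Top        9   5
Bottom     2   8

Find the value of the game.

31/5

Row minima: Top → 5, Bottom → 2; maximin = 5.
Column maxima: b1 → 9, b2 → 8; minimax = 8.
5 ≠ 8, so there is no saddle point; optimal play is mixed.
Let the row player play Top with probability p. Expected payoff against b1: 9p + 2(1−p) = 7p + 2; against b2: 5p + 8(1−p) = −3p + 8.
Setting these equal: 7p + 2 = −3p + 8 ⇒ 10p = 6 ⇒ p = 3/5, and the value is (7)·(3/5) + 2 = 31/5.
For the column player: with q = P(b1), equating Top's and Bottom's payoffs gives 4q + 5 = −6q + 8 ⇒ q = 3/10.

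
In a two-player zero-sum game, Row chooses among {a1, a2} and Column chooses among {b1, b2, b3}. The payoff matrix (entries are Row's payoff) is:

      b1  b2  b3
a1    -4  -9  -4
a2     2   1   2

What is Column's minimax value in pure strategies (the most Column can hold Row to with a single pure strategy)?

Column maxima: b1 → 2, b2 → 1, b3 → 2.
The smallest of these is 1.

1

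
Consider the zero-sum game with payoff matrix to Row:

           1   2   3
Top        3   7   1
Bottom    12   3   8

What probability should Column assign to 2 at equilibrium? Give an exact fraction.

Row minima: Top → 1, Bottom → 3; maximin = 3.
Column maxima: 1 → 12, 2 → 7, 3 → 8; minimax = 7.
3 ≠ 7, so there is no saddle point; optimal play is mixed.
1 is strictly dominated by 3 (it gives Row strictly more in every row), so Column never plays it.
On the remaining 2×2 (Top, Bottom vs 2, 3):
Let Row play Top with probability p. Expected payoff against 2: 7p + 3(1−p) = 4p + 3; against 3: 1p + 8(1−p) = −7p + 8.
Setting these equal: 4p + 3 = −7p + 8 ⇒ 11p = 5 ⇒ p = 5/11, and the value is (4)·(5/11) + 3 = 53/11.
For Column: with q = P(2), equating Top's and Bottom's payoffs gives 6q + 1 = −5q + 8 ⇒ q = 7/11.

7/11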